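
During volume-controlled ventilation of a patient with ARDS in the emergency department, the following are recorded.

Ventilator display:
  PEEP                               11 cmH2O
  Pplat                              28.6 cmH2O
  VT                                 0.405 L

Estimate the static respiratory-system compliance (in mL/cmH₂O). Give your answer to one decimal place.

23.0

Cstat = Vt / (Pplat − PEEP) = 405 / (28.6 − 11) = 405 / 17.6 = 23.011 mL/cmH2O.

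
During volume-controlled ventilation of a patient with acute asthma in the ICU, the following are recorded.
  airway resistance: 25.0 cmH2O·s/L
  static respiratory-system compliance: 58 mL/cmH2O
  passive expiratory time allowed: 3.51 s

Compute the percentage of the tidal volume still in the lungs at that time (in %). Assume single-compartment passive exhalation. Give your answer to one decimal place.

τ = R × C = 25.0 × 58 mL/cmH2O = 25.0 × 0.058 L/cmH2O = 1.45 s.
Passive exhalation: V(t)/V₀ = e^(−t/τ) = e^(−3.51/1.45) = 0.08886.
Fraction remaining = 0.08886 → 8.886%.

8.9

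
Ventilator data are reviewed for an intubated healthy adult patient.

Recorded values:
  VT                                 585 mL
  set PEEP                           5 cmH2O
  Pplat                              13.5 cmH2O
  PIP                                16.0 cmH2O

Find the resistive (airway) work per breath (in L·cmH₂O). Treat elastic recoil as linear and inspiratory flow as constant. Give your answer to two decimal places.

1.46

With constant inspiratory flow the resistive pressure is constant at PIP − Pplat = 16.0 − 13.5 = 2.5 cmH2O, so resistive work = 2.5 × 0.585 = 1.463 L·cmH2O.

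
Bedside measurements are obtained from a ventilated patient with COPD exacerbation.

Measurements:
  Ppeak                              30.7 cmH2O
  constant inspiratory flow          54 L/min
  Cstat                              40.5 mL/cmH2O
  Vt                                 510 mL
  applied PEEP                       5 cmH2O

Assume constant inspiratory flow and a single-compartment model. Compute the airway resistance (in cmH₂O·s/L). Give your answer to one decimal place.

14.6

Flow: 54 L/min ÷ 60 = 0.9 L/s.
Equation of motion (constant flow): PIP = Vt/C + R·V̇ + PEEP.
R·V̇ = PIP − Vt/C − PEEP = 30.7 − 510/40.5 − 5 = 30.7 − 12.593 − 5 = 13.107 cmH2O.
R = 13.107 / 0.9 = 14.563 cmH2O·s/L.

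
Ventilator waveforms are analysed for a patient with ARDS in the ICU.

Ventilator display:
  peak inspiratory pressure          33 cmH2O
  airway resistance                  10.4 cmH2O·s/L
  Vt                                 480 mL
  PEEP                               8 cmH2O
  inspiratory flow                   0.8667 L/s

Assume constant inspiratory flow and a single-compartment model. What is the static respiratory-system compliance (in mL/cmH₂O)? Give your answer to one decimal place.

30.0

Equation of motion (constant flow): PIP = Vt/C + R·V̇ + PEEP.
Vt/C = PIP − R·V̇ − PEEP = 33 − 10.4×0.8667 − 8 = 33 − 9.014 − 8 = 15.986 cmH2O.
C = Vt / 15.986 = 480 / 15.986 = 30.026 mL/cmH2O.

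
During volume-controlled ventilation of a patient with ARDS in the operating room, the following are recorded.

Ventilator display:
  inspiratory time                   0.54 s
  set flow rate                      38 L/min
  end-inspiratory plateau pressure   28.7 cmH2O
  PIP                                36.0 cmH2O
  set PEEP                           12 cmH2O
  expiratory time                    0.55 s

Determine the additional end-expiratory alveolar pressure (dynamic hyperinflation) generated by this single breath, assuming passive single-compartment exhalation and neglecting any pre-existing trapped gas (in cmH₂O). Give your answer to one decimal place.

Flow: 38 L/min ÷ 60 = 0.6333 L/s.
Vt = flow × Ti = 0.6333 L/s × 0.54 s × 1000 mL/L = 341.98 mL.
R = (PIP − Pplat)/V̇ = (36.0 − 28.7) / 0.6333 = 7.3/0.6333 = 11.527 cmH2O·s/L.
C = Vt/(Pplat − PEEP) = 341.98 / (28.7 − 12) = 341.98/16.7 = 20.478 mL/cmH2O.
τ = R × C = 11.527 × 0.02048 L/cmH2O = 0.2361 s.
Fraction remaining = e^(−Te/τ) = e^(−0.55/0.2361) = 0.09734; trapped volume = 341.98 × 0.09734 = 33.288 mL.
Additional alveolar pressure from trapping ≈ V_trapped / C = 33.288 / 20.478 = 1.626 cmH2O.

1.6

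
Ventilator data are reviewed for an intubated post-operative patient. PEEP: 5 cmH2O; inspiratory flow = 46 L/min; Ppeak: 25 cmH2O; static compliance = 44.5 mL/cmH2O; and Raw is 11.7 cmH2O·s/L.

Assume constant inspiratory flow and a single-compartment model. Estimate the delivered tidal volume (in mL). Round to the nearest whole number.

Flow: 46 L/min ÷ 60 = 0.7667 L/s.
Equation of motion (constant flow): PIP = Vt/C + R·V̇ + PEEP.
Vt/C = PIP − R·V̇ − PEEP = 25 − 8.97 − 5 = 11.03 cmH2O.
Vt = C × 11.03 = 44.5 × 11.03 = 490.84 mL.

491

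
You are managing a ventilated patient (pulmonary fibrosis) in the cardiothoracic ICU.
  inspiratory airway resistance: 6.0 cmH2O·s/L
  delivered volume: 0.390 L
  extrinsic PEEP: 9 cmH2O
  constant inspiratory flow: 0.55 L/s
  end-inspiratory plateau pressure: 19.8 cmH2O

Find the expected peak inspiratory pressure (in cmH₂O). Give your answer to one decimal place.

23.1

PIP = Pplat + Raw × flow = 19.8 + 6.0 × 0.55 = 19.8 + 3.3 = 23.1 cmH2O.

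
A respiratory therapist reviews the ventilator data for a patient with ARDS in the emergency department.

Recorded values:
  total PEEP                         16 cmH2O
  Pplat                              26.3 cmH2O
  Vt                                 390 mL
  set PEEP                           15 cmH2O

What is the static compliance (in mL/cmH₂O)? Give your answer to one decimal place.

End-expiratory occlusion gives total PEEP = 16 cmH2O (intrinsic PEEP = 16 − 15 = 1). Use total PEEP for the elastic gradient.
Cstat = Vt / (Pplat − PEEPtotal) = 390 / (26.3 − 16) = 390 / 10.3 = 37.864 mL/cmH2O.

37.9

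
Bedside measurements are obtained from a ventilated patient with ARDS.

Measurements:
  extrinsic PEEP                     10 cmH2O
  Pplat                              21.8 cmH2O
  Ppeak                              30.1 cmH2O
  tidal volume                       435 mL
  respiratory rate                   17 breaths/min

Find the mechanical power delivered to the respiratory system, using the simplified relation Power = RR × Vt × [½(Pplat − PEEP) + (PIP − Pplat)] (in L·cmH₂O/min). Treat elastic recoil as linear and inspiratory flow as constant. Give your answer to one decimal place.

Per-breath work = Vt × [½(Pplat−PEEP) + (PIP−Pplat)] = 0.435 × [0.5×11.8 + 8.3] = 0.435 × 14.2 = 6.177 L·cmH2O.
Power = 17 × 6.177 = 105.01 L·cmH2O/min.

105.0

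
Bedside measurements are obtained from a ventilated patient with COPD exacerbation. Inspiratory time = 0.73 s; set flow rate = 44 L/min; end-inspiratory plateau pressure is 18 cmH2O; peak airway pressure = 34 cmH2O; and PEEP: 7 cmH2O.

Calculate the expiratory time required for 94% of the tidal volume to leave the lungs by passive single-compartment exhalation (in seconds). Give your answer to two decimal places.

Flow: 44 L/min ÷ 60 = 0.7333 L/s.
Vt = flow × Ti = 0.7333 L/s × 0.73 s × 1000 mL/L = 535.31 mL.
R = (PIP − Pplat)/V̇ = (34 − 18) / 0.7333 = 16.0/0.7333 = 21.819 cmH2O·s/L.
C = Vt/(Pplat − PEEP) = 535.31 / (18 − 7) = 535.31/11.0 = 48.665 mL/cmH2O.
τ = R × C = 21.819 × 0.04867 L/cmH2O = 1.062 s.
t = −τ·ln(1 − 0.94) = −1.062·ln(0.06) = 2.988 s.

2.99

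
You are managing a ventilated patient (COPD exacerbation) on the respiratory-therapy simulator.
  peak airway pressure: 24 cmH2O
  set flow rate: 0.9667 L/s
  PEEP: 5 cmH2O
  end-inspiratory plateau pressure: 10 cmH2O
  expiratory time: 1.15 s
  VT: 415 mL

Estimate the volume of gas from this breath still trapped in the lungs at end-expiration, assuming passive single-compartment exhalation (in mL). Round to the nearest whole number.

159

R = (PIP − Pplat)/V̇ = (24 − 10) / 0.9667 = 14.0/0.9667 = 14.482 cmH2O·s/L.
C = Vt/(Pplat − PEEP) = 415.0 / (10 − 5) = 415.0/5.0 = 83.0 mL/cmH2O.
τ = R × C = 14.482 × 0.083 L/cmH2O = 1.202 s.
Fraction remaining = e^(−Te/τ) = e^(−1.15/1.202) = 0.3841.
Trapped volume = 415.0 × 0.3841 = 159.4 mL.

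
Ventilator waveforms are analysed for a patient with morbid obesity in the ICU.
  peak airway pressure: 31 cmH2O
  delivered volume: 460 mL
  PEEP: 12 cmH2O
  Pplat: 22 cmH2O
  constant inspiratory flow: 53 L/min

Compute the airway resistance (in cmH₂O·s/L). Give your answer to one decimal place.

Flow: 53 L/min ÷ 60 = 0.8833 L/s.
Raw = (PIP − Pplat) / flow = (31 − 22) / 0.8833 = 9.0 / 0.8833 = 10.189 cmH2O·s/L.

10.2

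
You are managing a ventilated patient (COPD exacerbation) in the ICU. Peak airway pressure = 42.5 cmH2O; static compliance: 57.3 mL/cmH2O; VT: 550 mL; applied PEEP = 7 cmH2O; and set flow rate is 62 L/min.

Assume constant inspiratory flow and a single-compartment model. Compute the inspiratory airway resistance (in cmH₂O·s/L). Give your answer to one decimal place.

Flow: 62 L/min ÷ 60 = 1.0333 L/s.
Equation of motion (constant flow): PIP = Vt/C + R·V̇ + PEEP.
R·V̇ = PIP − Vt/C − PEEP = 42.5 − 550/57.3 − 7 = 42.5 − 9.599 − 7 = 25.901 cmH2O.
R = 25.901 / 1.0333 = 25.066 cmH2O·s/L.

25.1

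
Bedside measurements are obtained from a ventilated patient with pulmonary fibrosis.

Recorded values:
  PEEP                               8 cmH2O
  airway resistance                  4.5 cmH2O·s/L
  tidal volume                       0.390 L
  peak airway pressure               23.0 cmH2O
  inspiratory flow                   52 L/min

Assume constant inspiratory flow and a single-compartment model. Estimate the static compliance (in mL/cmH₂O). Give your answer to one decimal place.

35.1

Flow: 52 L/min ÷ 60 = 0.8667 L/s.
Equation of motion (constant flow): PIP = Vt/C + R·V̇ + PEEP.
Vt/C = PIP − R·V̇ − PEEP = 23.0 − 4.5×0.8667 − 8 = 23.0 − 3.9 − 8 = 11.1 cmH2O.
C = Vt / 11.1 = 390 / 11.1 = 35.135 mL/cmH2O.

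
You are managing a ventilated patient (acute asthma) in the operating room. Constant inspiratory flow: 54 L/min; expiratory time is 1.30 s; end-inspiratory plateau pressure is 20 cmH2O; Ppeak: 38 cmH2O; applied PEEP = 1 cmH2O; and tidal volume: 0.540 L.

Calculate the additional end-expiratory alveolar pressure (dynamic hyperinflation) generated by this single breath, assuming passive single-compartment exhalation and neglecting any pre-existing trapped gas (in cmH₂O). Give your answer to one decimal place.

1.9

Flow: 54 L/min ÷ 60 = 0.9 L/s.
R = (PIP − Pplat)/V̇ = (38 − 20) / 0.9 = 18.0/0.9 = 20.0 cmH2O·s/L.
C = Vt/(Pplat − PEEP) = 540.0 / (20 − 1) = 540.0/19.0 = 28.421 mL/cmH2O.
τ = R × C = 20.0 × 0.02842 L/cmH2O = 0.5684 s.
Fraction remaining = e^(−Te/τ) = e^(−1.30/0.5684) = 0.1016; trapped volume = 540.0 × 0.1016 = 54.864 mL.
Additional alveolar pressure from trapping ≈ V_trapped / C = 54.864 / 28.421 = 1.93 cmH2O.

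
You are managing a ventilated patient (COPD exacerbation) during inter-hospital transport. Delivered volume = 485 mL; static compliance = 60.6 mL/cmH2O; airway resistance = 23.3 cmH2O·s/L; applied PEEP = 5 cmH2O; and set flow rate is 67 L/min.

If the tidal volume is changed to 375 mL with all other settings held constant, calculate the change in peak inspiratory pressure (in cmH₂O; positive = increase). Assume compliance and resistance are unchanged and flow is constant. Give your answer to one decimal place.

-1.8

PIP = Vt/C + R·V̇ + PEEP (constant-flow equation of motion).
Only the elastic term changes: ΔPIP = ΔVt / C = (375 − 485) / 60.6 = -1.815 cmH2O.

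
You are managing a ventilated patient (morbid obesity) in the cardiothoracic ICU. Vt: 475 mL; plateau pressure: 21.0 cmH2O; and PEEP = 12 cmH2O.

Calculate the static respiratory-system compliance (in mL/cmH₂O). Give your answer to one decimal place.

Cstat = Vt / (Pplat − PEEP) = 475 / (21.0 − 12) = 475 / 9.0 = 52.778 mL/cmH2O.

52.8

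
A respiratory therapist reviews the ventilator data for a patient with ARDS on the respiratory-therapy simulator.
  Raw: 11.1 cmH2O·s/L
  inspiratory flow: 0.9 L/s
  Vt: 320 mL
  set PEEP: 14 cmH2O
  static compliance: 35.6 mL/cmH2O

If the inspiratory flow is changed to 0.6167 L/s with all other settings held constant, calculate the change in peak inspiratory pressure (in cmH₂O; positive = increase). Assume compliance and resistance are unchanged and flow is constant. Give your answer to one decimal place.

PIP = Vt/C + R·V̇ + PEEP (constant-flow equation of motion).
Only the resistive term changes: ΔPIP = R × ΔV̇ = 11.1 × (0.6167 − 0.9) = 11.1 × -0.2833 = -3.145 cmH2O.

-3.1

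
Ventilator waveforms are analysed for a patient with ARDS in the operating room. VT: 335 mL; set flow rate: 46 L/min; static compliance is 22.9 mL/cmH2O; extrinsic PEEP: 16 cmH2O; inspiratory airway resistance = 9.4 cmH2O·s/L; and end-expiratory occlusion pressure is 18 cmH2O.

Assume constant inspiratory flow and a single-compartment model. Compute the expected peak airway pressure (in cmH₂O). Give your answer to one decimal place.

Flow: 46 L/min ÷ 60 = 0.7667 L/s.
Total PEEP = 18 cmH2O (set 16 + intrinsic 2); this is the baseline alveolar pressure.
Equation of motion (constant flow): PIP = Vt/C + R·V̇ + PEEP.
PIP = 335/22.9 + 9.4×0.7667 + 18 = 14.629 + 7.207 + 18 = 39.836 cmH2O.

39.8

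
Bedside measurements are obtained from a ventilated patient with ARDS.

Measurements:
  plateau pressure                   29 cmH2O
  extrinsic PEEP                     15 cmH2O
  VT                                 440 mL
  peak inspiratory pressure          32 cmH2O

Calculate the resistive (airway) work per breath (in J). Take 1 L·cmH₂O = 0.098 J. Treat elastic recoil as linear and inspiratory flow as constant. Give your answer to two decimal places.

With constant inspiratory flow the resistive pressure is constant at PIP − Pplat = 32 − 29 = 3.0 cmH2O, so resistive work = 3.0 × 0.440 = 1.32 L·cmH2O.
× 0.098 J/(L·cmH2O) → 0.1294 J.

0.13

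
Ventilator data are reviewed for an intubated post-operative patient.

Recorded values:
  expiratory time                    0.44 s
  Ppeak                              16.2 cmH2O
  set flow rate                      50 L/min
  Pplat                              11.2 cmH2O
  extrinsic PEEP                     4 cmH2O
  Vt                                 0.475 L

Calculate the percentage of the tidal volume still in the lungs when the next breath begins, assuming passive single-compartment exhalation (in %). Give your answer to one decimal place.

Flow: 50 L/min ÷ 60 = 0.8333 L/s.
R = (PIP − Pplat)/V̇ = (16.2 − 11.2) / 0.8333 = 5.0/0.8333 = 6.0 cmH2O·s/L.
C = Vt/(Pplat − PEEP) = 475.0 / (11.2 − 4) = 475.0/7.2 = 65.972 mL/cmH2O.
τ = R × C = 6.0 × 0.06597 L/cmH2O = 0.3958 s.
Fraction remaining at end-expiration = e^(−Te/τ) = e^(−0.44/0.3958) = 0.329 → 32.9%.

32.9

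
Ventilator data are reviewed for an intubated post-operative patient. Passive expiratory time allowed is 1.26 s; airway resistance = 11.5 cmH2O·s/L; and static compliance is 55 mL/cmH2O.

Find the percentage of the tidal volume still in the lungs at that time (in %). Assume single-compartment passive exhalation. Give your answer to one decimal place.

τ = R × C = 11.5 × 55 mL/cmH2O = 11.5 × 0.055 L/cmH2O = 0.6325 s.
Passive exhalation: V(t)/V₀ = e^(−t/τ) = e^(−1.26/0.6325) = 0.1364.
Fraction remaining = 0.1364 → 13.64%.

13.6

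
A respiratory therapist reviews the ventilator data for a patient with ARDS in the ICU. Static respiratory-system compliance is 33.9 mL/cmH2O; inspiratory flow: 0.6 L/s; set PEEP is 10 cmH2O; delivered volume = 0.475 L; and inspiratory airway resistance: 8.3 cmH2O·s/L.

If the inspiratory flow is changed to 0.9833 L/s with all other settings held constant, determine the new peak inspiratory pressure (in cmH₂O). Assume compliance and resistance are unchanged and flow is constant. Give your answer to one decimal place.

PIP = Vt/C + R·V̇ + PEEP (constant-flow equation of motion).
Only the resistive term changes: ΔPIP = R × ΔV̇ = 8.3 × (0.9833 − 0.6) = 8.3 × 0.3833 = 3.181 cmH2O.
Original PIP = 475/33.9 + 8.3×0.6 + 10 = 28.992 cmH2O; new PIP = 28.992 + (3.181) = 32.173 cmH2O.

32.2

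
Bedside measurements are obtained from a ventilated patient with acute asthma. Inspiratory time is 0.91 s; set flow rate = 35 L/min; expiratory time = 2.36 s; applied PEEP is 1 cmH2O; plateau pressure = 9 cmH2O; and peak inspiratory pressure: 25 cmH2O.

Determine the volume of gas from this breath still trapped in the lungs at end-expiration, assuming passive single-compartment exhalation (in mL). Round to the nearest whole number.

Flow: 35 L/min ÷ 60 = 0.5833 L/s.
Vt = flow × Ti = 0.5833 L/s × 0.91 s × 1000 mL/L = 530.8 mL.
R = (PIP − Pplat)/V̇ = (25 − 9) / 0.5833 = 16.0/0.5833 = 27.43 cmH2O·s/L.
C = Vt/(Pplat − PEEP) = 530.8 / (9 − 1) = 530.8/8.0 = 66.35 mL/cmH2O.
τ = R × C = 27.43 × 0.06635 L/cmH2O = 1.82 s.
Fraction remaining = e^(−Te/τ) = e^(−2.36/1.82) = 0.2734.
Trapped volume = 530.8 × 0.2734 = 145.12 mL.

145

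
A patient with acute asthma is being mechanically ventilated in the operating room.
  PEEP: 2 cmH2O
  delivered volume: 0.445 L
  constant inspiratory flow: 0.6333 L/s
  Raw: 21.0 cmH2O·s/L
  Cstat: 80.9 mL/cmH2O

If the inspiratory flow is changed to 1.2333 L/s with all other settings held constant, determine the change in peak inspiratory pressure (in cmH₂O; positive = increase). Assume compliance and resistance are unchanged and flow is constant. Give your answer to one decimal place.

PIP = Vt/C + R·V̇ + PEEP (constant-flow equation of motion).
Only the resistive term changes: ΔPIP = R × ΔV̇ = 21.0 × (1.2333 − 0.6333) = 21.0 × 0.6 = 12.6 cmH2O.

12.6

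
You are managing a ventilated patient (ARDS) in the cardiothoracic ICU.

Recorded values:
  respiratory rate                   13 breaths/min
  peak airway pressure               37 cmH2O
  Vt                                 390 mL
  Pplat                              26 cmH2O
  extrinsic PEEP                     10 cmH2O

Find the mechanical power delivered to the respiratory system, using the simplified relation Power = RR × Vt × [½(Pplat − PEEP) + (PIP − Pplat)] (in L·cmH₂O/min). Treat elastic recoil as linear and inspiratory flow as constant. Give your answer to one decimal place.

96.3

Per-breath work = Vt × [½(Pplat−PEEP) + (PIP−Pplat)] = 0.390 × [0.5×16.0 + 11.0] = 0.390 × 19.0 = 7.41 L·cmH2O.
Power = 13 × 7.41 = 96.33 L·cmH2O/min.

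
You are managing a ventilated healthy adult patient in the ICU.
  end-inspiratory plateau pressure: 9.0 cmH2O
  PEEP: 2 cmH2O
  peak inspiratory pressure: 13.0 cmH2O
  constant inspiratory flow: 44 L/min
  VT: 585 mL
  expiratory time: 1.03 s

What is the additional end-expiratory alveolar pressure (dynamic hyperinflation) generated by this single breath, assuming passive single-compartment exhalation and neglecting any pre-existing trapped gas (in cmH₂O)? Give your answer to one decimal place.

0.7

Flow: 44 L/min ÷ 60 = 0.7333 L/s.
R = (PIP − Pplat)/V̇ = (13.0 − 9.0) / 0.7333 = 4.0/0.7333 = 5.455 cmH2O·s/L.
C = Vt/(Pplat − PEEP) = 585.0 / (9.0 − 2) = 585.0/7.0 = 83.571 mL/cmH2O.
τ = R × C = 5.455 × 0.08357 L/cmH2O = 0.4559 s.
Fraction remaining = e^(−Te/τ) = e^(−1.03/0.4559) = 0.1044; trapped volume = 585.0 × 0.1044 = 61.074 mL.
Additional alveolar pressure from trapping ≈ V_trapped / C = 61.074 / 83.571 = 0.7308 cmH2O.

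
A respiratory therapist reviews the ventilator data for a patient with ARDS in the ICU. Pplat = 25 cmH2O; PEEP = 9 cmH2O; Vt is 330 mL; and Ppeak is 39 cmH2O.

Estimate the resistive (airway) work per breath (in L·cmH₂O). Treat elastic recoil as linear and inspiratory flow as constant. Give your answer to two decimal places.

With constant inspiratory flow the resistive pressure is constant at PIP − Pplat = 39 − 25 = 14.0 cmH2O, so resistive work = 14.0 × 0.330 = 4.62 L·cmH2O.

4.62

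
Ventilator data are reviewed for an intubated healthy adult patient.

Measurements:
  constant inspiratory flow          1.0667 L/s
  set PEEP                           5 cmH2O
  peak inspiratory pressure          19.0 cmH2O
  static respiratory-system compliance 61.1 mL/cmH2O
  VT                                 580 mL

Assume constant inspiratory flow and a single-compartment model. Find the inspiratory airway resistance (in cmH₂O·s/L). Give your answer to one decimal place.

Equation of motion (constant flow): PIP = Vt/C + R·V̇ + PEEP.
R·V̇ = PIP − Vt/C − PEEP = 19.0 − 580/61.1 − 5 = 19.0 − 9.493 − 5 = 4.507 cmH2O.
R = 4.507 / 1.0667 = 4.225 cmH2O·s/L.

4.2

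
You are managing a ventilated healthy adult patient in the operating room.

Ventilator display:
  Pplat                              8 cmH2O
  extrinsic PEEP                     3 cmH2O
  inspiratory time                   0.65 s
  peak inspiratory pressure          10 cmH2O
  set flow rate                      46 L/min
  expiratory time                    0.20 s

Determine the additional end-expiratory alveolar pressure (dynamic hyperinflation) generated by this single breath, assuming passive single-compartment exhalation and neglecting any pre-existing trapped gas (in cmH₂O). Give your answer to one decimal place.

2.3

Flow: 46 L/min ÷ 60 = 0.7667 L/s.
Vt = flow × Ti = 0.7667 L/s × 0.65 s × 1000 mL/L = 498.36 mL.
R = (PIP − Pplat)/V̇ = (10 − 8) / 0.7667 = 2.0/0.7667 = 2.609 cmH2O·s/L.
C = Vt/(Pplat − PEEP) = 498.36 / (8 − 3) = 498.36/5.0 = 99.672 mL/cmH2O.
τ = R × C = 2.609 × 0.09967 L/cmH2O = 0.26 s.
Fraction remaining = e^(−Te/τ) = e^(−0.20/0.26) = 0.4634; trapped volume = 498.36 × 0.4634 = 230.94 mL.
Additional alveolar pressure from trapping ≈ V_trapped / C = 230.94 / 99.672 = 2.317 cmH2O.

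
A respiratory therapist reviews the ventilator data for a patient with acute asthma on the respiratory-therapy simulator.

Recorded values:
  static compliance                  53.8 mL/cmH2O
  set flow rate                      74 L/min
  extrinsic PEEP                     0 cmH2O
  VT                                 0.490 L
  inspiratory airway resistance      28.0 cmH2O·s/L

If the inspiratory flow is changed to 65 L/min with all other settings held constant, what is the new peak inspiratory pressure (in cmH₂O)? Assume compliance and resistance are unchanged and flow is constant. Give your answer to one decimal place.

Flow: 74 L/min ÷ 60 = 1.2333 L/s.
New flow: 65 L/min ÷ 60 = 1.0833 L/s.
PIP = Vt/C + R·V̇ + PEEP (constant-flow equation of motion).
Only the resistive term changes: ΔPIP = R × ΔV̇ = 28.0 × (1.0833 − 1.2333) = 28.0 × -0.15 = -4.2 cmH2O.
Original PIP = 490/53.8 + 28.0×1.2333 + 0 = 43.64 cmH2O; new PIP = 43.64 + (-4.2) = 39.44 cmH2O.

39.4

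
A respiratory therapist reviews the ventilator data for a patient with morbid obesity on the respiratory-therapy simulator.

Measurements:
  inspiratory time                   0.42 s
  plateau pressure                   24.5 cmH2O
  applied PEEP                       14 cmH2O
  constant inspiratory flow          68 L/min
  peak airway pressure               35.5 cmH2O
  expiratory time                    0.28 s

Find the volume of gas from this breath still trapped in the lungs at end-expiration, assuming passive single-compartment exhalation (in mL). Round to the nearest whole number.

252

Flow: 68 L/min ÷ 60 = 1.1333 L/s.
Vt = flow × Ti = 1.1333 L/s × 0.42 s × 1000 mL/L = 475.99 mL.
R = (PIP − Pplat)/V̇ = (35.5 − 24.5) / 1.1333 = 11.0/1.1333 = 9.706 cmH2O·s/L.
C = Vt/(Pplat − PEEP) = 475.99 / (24.5 − 14) = 475.99/10.5 = 45.332 mL/cmH2O.
τ = R × C = 9.706 × 0.04533 L/cmH2O = 0.44 s.
Fraction remaining = e^(−Te/τ) = e^(−0.28/0.44) = 0.5292.
Trapped volume = 475.99 × 0.5292 = 251.89 mL.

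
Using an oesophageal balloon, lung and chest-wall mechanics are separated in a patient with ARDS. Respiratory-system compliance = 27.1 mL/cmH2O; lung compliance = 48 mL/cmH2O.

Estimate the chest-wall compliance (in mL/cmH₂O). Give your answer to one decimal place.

62.2

1/Ccw = 1/Crs − 1/CL.
1/Ccw = 1/27.1 − 1/48 = 0.01607.
Ccw = 62.228 mL/cmH2O.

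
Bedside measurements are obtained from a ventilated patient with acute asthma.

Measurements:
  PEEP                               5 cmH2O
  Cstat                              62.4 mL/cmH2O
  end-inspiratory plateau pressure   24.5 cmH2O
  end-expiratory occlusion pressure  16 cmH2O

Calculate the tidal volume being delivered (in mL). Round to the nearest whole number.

530

End-expiratory occlusion gives total PEEP = 16 cmH2O (intrinsic PEEP = 16 − 5 = 11). Use total PEEP for the elastic gradient.
Vt = Cstat × (Pplat − PEEPtotal) = 62.4 × (24.5 − 16) = 62.4 × 8.5 = 530.4 mL.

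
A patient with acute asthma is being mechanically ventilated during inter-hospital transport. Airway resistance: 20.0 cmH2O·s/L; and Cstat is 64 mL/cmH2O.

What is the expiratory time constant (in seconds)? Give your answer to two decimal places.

1.28

τ = R × C = 20.0 × 64 mL/cmH2O = 20.0 × 0.064 L/cmH2O = 1.28 s.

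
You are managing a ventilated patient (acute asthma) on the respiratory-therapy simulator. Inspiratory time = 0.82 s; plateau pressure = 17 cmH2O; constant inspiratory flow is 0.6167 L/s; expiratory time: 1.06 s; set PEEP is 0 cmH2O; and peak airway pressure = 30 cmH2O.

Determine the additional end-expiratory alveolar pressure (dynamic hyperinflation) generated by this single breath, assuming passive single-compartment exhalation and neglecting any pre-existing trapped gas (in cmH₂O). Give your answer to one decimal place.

Vt = flow × Ti = 0.6167 L/s × 0.82 s × 1000 mL/L = 505.69 mL.
R = (PIP − Pplat)/V̇ = (30 − 17) / 0.6167 = 13.0/0.6167 = 21.08 cmH2O·s/L.
C = Vt/(Pplat − PEEP) = 505.69 / (17 − 0) = 505.69/17.0 = 29.746 mL/cmH2O.
τ = R × C = 21.08 × 0.02975 L/cmH2O = 0.6271 s.
Fraction remaining = e^(−Te/τ) = e^(−1.06/0.6271) = 0.1845; trapped volume = 505.69 × 0.1845 = 93.3 mL.
Additional alveolar pressure from trapping ≈ V_trapped / C = 93.3 / 29.746 = 3.137 cmH2O.

3.1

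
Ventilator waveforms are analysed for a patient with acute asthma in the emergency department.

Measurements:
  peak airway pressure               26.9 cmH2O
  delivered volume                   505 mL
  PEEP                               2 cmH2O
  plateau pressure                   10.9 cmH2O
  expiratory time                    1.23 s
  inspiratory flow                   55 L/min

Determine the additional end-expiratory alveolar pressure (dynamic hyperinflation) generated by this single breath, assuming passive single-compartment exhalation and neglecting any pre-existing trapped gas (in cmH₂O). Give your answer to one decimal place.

2.6

Flow: 55 L/min ÷ 60 = 0.9167 L/s.
R = (PIP − Pplat)/V̇ = (26.9 − 10.9) / 0.9167 = 16.0/0.9167 = 17.454 cmH2O·s/L.
C = Vt/(Pplat − PEEP) = 505.0 / (10.9 − 2) = 505.0/8.9 = 56.742 mL/cmH2O.
τ = R × C = 17.454 × 0.05674 L/cmH2O = 0.9903 s.
Fraction remaining = e^(−Te/τ) = e^(−1.23/0.9903) = 0.2888; trapped volume = 505.0 × 0.2888 = 145.84 mL.
Additional alveolar pressure from trapping ≈ V_trapped / C = 145.84 / 56.742 = 2.57 cmH2O.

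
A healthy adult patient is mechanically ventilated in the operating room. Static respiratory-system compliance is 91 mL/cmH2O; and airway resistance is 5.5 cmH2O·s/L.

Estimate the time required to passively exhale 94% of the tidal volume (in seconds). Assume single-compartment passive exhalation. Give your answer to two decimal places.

τ = R × C = 5.5 × 91 mL/cmH2O = 5.5 × 0.091 L/cmH2O = 0.5005 s.
Exhaled fraction f = 1 − e^(−t/τ) → t = −τ·ln(1 − f) = −0.5005·ln(0.06) = 1.408 s.

1.41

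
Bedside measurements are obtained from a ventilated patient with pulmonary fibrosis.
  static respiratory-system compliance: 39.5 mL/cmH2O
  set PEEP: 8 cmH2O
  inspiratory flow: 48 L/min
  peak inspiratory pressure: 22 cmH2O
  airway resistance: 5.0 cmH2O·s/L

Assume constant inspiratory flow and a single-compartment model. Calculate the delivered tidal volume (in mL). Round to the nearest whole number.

395

Flow: 48 L/min ÷ 60 = 0.8 L/s.
Equation of motion (constant flow): PIP = Vt/C + R·V̇ + PEEP.
Vt/C = PIP − R·V̇ − PEEP = 22 − 4.0 − 8 = 10.0 cmH2O.
Vt = C × 10.0 = 39.5 × 10.0 = 395.0 mL.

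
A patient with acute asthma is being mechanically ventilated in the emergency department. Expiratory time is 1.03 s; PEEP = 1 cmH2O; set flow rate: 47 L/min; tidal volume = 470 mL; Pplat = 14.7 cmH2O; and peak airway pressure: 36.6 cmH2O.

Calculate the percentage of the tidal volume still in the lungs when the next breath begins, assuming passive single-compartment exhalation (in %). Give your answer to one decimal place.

34.2

Flow: 47 L/min ÷ 60 = 0.7833 L/s.
R = (PIP − Pplat)/V̇ = (36.6 − 14.7) / 0.7833 = 21.9/0.7833 = 27.959 cmH2O·s/L.
C = Vt/(Pplat − PEEP) = 470.0 / (14.7 − 1) = 470.0/13.7 = 34.307 mL/cmH2O.
τ = R × C = 27.959 × 0.03431 L/cmH2O = 0.9593 s.
Fraction remaining at end-expiration = e^(−Te/τ) = e^(−1.03/0.9593) = 0.3417 → 34.17%.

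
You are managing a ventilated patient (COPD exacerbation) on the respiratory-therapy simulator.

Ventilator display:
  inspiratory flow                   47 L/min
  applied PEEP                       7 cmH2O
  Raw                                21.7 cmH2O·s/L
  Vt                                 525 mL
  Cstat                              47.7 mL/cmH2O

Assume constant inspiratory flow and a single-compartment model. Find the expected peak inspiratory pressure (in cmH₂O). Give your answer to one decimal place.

35.0

Flow: 47 L/min ÷ 60 = 0.7833 L/s.
Equation of motion (constant flow): PIP = Vt/C + R·V̇ + PEEP.
PIP = 525/47.7 + 21.7×0.7833 + 7 = 11.006 + 16.998 + 7 = 35.004 cmH2O.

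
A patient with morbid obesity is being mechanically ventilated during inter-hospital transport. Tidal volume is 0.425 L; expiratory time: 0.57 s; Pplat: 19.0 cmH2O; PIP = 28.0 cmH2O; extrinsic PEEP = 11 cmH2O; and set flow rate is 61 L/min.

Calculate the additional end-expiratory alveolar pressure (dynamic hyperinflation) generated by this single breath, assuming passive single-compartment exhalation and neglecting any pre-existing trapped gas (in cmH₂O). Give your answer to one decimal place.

Flow: 61 L/min ÷ 60 = 1.0167 L/s.
R = (PIP − Pplat)/V̇ = (28.0 − 19.0) / 1.0167 = 9.0/1.0167 = 8.852 cmH2O·s/L.
C = Vt/(Pplat − PEEP) = 425.0 / (19.0 − 11) = 425.0/8.0 = 53.125 mL/cmH2O.
τ = R × C = 8.852 × 0.05313 L/cmH2O = 0.4703 s.
Fraction remaining = e^(−Te/τ) = e^(−0.57/0.4703) = 0.2976; trapped volume = 425.0 × 0.2976 = 126.48 mL.
Additional alveolar pressure from trapping ≈ V_trapped / C = 126.48 / 53.125 = 2.381 cmH2O.

2.4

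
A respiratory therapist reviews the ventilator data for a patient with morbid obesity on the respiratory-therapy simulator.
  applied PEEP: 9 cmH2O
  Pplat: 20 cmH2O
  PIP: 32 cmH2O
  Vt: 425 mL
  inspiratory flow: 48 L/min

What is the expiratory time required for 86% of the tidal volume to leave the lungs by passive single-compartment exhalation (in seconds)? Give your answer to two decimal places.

1.14

Flow: 48 L/min ÷ 60 = 0.8 L/s.
R = (PIP − Pplat)/V̇ = (32 − 20) / 0.8 = 12.0/0.8 = 15.0 cmH2O·s/L.
C = Vt/(Pplat − PEEP) = 425.0 / (20 − 9) = 425.0/11.0 = 38.636 mL/cmH2O.
τ = R × C = 15.0 × 0.03864 L/cmH2O = 0.5796 s.
t = −τ·ln(1 − 0.86) = −0.5796·ln(0.14) = 1.14 s.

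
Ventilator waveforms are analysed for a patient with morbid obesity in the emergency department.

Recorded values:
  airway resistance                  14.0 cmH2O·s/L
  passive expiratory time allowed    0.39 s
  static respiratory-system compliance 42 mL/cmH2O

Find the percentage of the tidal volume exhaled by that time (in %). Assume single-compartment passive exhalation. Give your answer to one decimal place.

48.5

τ = R × C = 14.0 × 42 mL/cmH2O = 14.0 × 0.042 L/cmH2O = 0.588 s.
Passive exhalation: V(t)/V₀ = e^(−t/τ) = e^(−0.39/0.588) = 0.5152.
Fraction exhaled = 1 − 0.5152 = 0.4848 → 48.48%.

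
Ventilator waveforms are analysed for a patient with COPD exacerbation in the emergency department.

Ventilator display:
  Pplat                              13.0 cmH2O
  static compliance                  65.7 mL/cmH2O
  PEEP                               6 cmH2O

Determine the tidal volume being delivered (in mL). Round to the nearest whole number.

Vt = Cstat × (Pplat − PEEP) = 65.7 × (13.0 − 6) = 65.7 × 7.0 = 459.9 mL.

460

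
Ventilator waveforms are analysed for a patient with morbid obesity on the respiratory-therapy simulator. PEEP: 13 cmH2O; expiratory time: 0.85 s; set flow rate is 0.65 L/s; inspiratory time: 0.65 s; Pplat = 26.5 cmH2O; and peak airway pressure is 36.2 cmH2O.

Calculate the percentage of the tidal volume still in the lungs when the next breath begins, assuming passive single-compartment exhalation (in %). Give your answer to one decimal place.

16.2

Vt = flow × Ti = 0.65 L/s × 0.65 s × 1000 mL/L = 422.5 mL.
R = (PIP − Pplat)/V̇ = (36.2 − 26.5) / 0.65 = 9.7/0.65 = 14.923 cmH2O·s/L.
C = Vt/(Pplat − PEEP) = 422.5 / (26.5 − 13) = 422.5/13.5 = 31.296 mL/cmH2O.
τ = R × C = 14.923 × 0.0313 L/cmH2O = 0.4671 s.
Fraction remaining at end-expiration = e^(−Te/τ) = e^(−0.85/0.4671) = 0.1621 → 16.21%.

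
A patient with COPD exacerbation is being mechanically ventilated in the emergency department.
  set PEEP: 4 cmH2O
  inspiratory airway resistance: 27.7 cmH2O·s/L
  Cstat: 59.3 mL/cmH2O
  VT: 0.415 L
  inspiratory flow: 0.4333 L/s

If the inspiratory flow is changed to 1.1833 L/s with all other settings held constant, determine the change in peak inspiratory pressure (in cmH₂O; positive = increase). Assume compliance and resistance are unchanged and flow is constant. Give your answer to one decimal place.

20.8

PIP = Vt/C + R·V̇ + PEEP (constant-flow equation of motion).
Only the resistive term changes: ΔPIP = R × ΔV̇ = 27.7 × (1.1833 − 0.4333) = 27.7 × 0.75 = 20.775 cmH2O.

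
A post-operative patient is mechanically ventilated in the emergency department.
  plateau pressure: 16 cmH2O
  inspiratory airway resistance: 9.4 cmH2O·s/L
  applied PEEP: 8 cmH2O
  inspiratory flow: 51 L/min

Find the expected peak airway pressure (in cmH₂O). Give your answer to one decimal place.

24.0

Flow: 51 L/min ÷ 60 = 0.85 L/s.
PIP = Pplat + Raw × flow = 16 + 9.4 × 0.85 = 16 + 7.99 = 23.99 cmH2O.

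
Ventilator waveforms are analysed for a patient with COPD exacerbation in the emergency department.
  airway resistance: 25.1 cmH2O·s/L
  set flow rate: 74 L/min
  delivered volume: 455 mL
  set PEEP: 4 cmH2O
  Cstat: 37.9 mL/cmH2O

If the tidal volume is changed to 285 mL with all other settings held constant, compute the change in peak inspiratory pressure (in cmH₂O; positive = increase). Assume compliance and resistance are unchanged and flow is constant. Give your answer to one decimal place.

-4.5

PIP = Vt/C + R·V̇ + PEEP (constant-flow equation of motion).
Only the elastic term changes: ΔPIP = ΔVt / C = (285 − 455) / 37.9 = -4.485 cmH2O.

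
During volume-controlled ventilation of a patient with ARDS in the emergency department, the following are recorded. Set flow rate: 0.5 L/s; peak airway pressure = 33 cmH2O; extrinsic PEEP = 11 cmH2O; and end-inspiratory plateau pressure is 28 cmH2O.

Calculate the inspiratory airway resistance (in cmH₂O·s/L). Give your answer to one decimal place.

Raw = (PIP − Pplat) / flow = (33 − 28) / 0.5 = 5.0 / 0.5 = 10.0 cmH2O·s/L.

10.0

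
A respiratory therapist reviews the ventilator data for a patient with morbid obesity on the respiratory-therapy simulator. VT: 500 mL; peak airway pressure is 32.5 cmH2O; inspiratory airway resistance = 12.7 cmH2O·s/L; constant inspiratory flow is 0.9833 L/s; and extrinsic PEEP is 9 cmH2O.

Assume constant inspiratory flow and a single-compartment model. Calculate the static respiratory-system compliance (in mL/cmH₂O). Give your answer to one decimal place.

Equation of motion (constant flow): PIP = Vt/C + R·V̇ + PEEP.
Vt/C = PIP − R·V̇ − PEEP = 32.5 − 12.7×0.9833 − 9 = 32.5 − 12.488 − 9 = 11.012 cmH2O.
C = Vt / 11.012 = 500 / 11.012 = 45.405 mL/cmH2O.

45.4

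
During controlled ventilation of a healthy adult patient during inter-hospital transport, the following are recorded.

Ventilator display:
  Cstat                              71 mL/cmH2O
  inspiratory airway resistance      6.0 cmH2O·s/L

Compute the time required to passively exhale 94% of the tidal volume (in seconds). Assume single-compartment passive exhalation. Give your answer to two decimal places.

τ = R × C = 6.0 × 71 mL/cmH2O = 6.0 × 0.071 L/cmH2O = 0.426 s.
Exhaled fraction f = 1 − e^(−t/τ) → t = −τ·ln(1 − f) = −0.426·ln(0.06) = 1.199 s.

1.20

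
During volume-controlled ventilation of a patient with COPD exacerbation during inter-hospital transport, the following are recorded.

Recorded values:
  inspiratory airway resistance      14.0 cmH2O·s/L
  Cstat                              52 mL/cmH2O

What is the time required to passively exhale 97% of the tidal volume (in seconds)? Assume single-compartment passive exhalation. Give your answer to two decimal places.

2.55

τ = R × C = 14.0 × 52 mL/cmH2O = 14.0 × 0.052 L/cmH2O = 0.728 s.
Exhaled fraction f = 1 − e^(−t/τ) → t = −τ·ln(1 − f) = −0.728·ln(0.03) = 2.553 s.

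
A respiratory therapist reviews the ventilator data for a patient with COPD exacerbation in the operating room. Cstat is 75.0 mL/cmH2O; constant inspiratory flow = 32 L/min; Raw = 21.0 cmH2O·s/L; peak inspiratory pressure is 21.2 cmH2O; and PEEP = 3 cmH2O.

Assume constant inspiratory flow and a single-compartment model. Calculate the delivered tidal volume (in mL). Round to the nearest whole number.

Flow: 32 L/min ÷ 60 = 0.5333 L/s.
Equation of motion (constant flow): PIP = Vt/C + R·V̇ + PEEP.
Vt/C = PIP − R·V̇ − PEEP = 21.2 − 11.199 − 3 = 7.001 cmH2O.
Vt = C × 7.001 = 75.0 × 7.001 = 525.08 mL.

525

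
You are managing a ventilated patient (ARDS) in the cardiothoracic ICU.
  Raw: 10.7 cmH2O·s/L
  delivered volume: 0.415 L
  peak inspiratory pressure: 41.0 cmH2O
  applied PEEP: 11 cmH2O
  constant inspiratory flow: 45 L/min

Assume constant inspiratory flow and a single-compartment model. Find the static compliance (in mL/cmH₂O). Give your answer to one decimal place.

18.9

Flow: 45 L/min ÷ 60 = 0.75 L/s.
Equation of motion (constant flow): PIP = Vt/C + R·V̇ + PEEP.
Vt/C = PIP − R·V̇ − PEEP = 41.0 − 10.7×0.75 − 11 = 41.0 − 8.025 − 11 = 21.975 cmH2O.
C = Vt / 21.975 = 415 / 21.975 = 18.885 mL/cmH2O.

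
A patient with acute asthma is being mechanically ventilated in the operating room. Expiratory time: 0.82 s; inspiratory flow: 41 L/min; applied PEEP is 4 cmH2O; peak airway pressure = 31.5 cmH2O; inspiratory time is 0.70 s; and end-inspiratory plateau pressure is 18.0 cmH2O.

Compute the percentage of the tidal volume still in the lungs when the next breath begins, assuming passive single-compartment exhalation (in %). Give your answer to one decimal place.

29.7

Flow: 41 L/min ÷ 60 = 0.6833 L/s.
Vt = flow × Ti = 0.6833 L/s × 0.70 s × 1000 mL/L = 478.31 mL.
R = (PIP − Pplat)/V̇ = (31.5 − 18.0) / 0.6833 = 13.5/0.6833 = 19.757 cmH2O·s/L.
C = Vt/(Pplat − PEEP) = 478.31 / (18.0 − 4) = 478.31/14.0 = 34.165 mL/cmH2O.
τ = R × C = 19.757 × 0.03417 L/cmH2O = 0.6751 s.
Fraction remaining at end-expiration = e^(−Te/τ) = e^(−0.82/0.6751) = 0.2968 → 29.68%.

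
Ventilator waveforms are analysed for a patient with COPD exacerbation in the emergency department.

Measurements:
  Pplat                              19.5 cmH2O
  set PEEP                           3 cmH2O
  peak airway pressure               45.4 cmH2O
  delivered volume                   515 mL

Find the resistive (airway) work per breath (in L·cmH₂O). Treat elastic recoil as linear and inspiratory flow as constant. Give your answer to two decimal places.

13.34

With constant inspiratory flow the resistive pressure is constant at PIP − Pplat = 45.4 − 19.5 = 25.9 cmH2O, so resistive work = 25.9 × 0.515 = 13.339 L·cmH2O.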